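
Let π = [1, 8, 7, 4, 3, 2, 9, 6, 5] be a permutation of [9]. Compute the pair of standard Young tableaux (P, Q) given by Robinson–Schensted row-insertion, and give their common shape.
P = [1, 2, 5] / [3, 6] / [4, 9] / [7] / [8];  Q = [1, 2, 7] / [3, 8] / [4, 9] / [5] / [6];  common shape = (3, 2, 2, 1, 1)

Row-insert the values π_1, π_2, … into P one at a time, bumping the leftmost entry strictly greater than the inserted value down to the next row. The recording tableau Q records, in position (i, j), the step at which that cell was added to P.
  Insert 1 (step 1): P = [1];  Q = [1]
  Insert 8 (step 2): P = [1, 8];  Q = [1, 2]
  Insert 7 (step 3): P = [1, 7] / [8];  Q = [1, 2] / [3]
  Insert 4 (step 4): P = [1, 4] / [7] / [8];  Q = [1, 2] / [3] / [4]
  Insert 3 (step 5): P = [1, 3] / [4] / [7] / [8];  Q = [1, 2] / [3] / [4] / [5]
  Insert 2 (step 6): P = [1, 2] / [3] / [4] / [7] / [8];  Q = [1, 2] / [3] / [4] / [5] / [6]
  Insert 9 (step 7): P = [1, 2, 9] / [3] / [4] / [7] / [8];  Q = [1, 2, 7] / [3] / [4] / [5] / [6]
  Insert 6 (step 8): P = [1, 2, 6] / [3, 9] / [4] / [7] / [8];  Q = [1, 2, 7] / [3, 8] / [4] / [5] / [6]
  Insert 5 (step 9): P = [1, 2, 5] / [3, 6] / [4, 9] / [7] / [8];  Q = [1, 2, 7] / [3, 8] / [4, 9] / [5] / [6]
Final shape: (3, 2, 2, 1, 1).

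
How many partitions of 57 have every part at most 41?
p(57, parts ≤ 41) = 613470

Use the recurrence p(n, m) = p(n, m−1) + p(n−m, m): either the largest part is < m (count p(n, m−1)) or the largest part is exactly m (remove one copy of m, count p(n−m, m)). With p(0, ·) = 1 this gives p(57, parts ≤ 41) = 613470. (By conjugating Young diagrams, this also counts partitions of 57 into at most 41 parts.)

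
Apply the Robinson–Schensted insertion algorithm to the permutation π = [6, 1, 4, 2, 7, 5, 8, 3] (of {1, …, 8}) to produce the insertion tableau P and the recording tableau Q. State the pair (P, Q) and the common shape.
P = [1, 2, 3, 8] / [4, 5] / [6, 7];  Q = [1, 3, 5, 7] / [2, 6] / [4, 8];  common shape = (4, 2, 2)

Row-insert the values π_1, π_2, … into P one at a time, bumping the leftmost entry strictly greater than the inserted value down to the next row. The recording tableau Q records, in position (i, j), the step at which that cell was added to P.
  Insert 6 (step 1): P = [6];  Q = [1]
  Insert 1 (step 2): P = [1] / [6];  Q = [1] / [2]
  Insert 4 (step 3): P = [1, 4] / [6];  Q = [1, 3] / [2]
  Insert 2 (step 4): P = [1, 2] / [4] / [6];  Q = [1, 3] / [2] / [4]
  Insert 7 (step 5): P = [1, 2, 7] / [4] / [6];  Q = [1, 3, 5] / [2] / [4]
  Insert 5 (step 6): P = [1, 2, 5] / [4, 7] / [6];  Q = [1, 3, 5] / [2, 6] / [4]
  Insert 8 (step 7): P = [1, 2, 5, 8] / [4, 7] / [6];  Q = [1, 3, 5, 7] / [2, 6] / [4]
  Insert 3 (step 8): P = [1, 2, 3, 8] / [4, 5] / [6, 7];  Q = [1, 3, 5, 7] / [2, 6] / [4, 8]
Final shape: (4, 2, 2).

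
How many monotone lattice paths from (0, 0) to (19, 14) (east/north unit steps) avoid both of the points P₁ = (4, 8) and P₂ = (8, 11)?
Number of paths = 770742972

Inclusion–exclusion. Total paths: C(33, 19) = 818809200. Through P₁: C(12, 4)·C(21, 15) = 26860680. Through P₂: C(19, 8)·C(14, 11) = 27511848. Since P₁ is strictly southwest of P₂, a monotone path through both must visit P₁ then P₂; paths through both = C(12, 4)·C(7, 4)·C(14, 11) = 6306300. Avoid both = 818809200 − 26860680 − 27511848 + 6306300 = 770742972.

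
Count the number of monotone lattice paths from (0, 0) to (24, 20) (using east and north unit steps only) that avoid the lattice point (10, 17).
Number of paths = 1755302676270

Total paths from (0, 0) to (24, 20): C(44, 24) = 1761039350070. Paths through (10, 17): (paths (0, 0) → (10, 17)) × (paths (10, 17) → (24, 20)) = C(27, 10) · C(17, 14) = 8436285 · 680 = 5736673800. Avoidance count = 1761039350070 − 5736673800 = 1755302676270.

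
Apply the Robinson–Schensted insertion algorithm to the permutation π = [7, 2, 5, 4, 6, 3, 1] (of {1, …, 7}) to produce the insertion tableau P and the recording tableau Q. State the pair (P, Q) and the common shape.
P = [1, 3, 6] / [2] / [4] / [5] / [7];  Q = [1, 3, 5] / [2] / [4] / [6] / [7];  common shape = (3, 1, 1, 1, 1)

Row-insert the values π_1, π_2, … into P one at a time, bumping the leftmost entry strictly greater than the inserted value down to the next row. The recording tableau Q records, in position (i, j), the step at which that cell was added to P.
  Insert 7 (step 1): P = [7];  Q = [1]
  Insert 2 (step 2): P = [2] / [7];  Q = [1] / [2]
  Insert 5 (step 3): P = [2, 5] / [7];  Q = [1, 3] / [2]
  Insert 4 (step 4): P = [2, 4] / [5] / [7];  Q = [1, 3] / [2] / [4]
  Insert 6 (step 5): P = [2, 4, 6] / [5] / [7];  Q = [1, 3, 5] / [2] / [4]
  Insert 3 (step 6): P = [2, 3, 6] / [4] / [5] / [7];  Q = [1, 3, 5] / [2] / [4] / [6]
  Insert 1 (step 7): P = [1, 3, 6] / [2] / [4] / [5] / [7];  Q = [1, 3, 5] / [2] / [4] / [6] / [7]
Final shape: (3, 1, 1, 1, 1).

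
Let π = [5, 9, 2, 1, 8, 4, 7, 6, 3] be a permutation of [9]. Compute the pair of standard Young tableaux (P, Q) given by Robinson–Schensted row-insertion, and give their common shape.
P = [1, 3, 6] / [2, 4] / [5, 7] / [8] / [9];  Q = [1, 2, 7] / [3, 5] / [4, 6] / [8] / [9];  common shape = (3, 2, 2, 1, 1)

Row-insert the values π_1, π_2, … into P one at a time, bumping the leftmost entry strictly greater than the inserted value down to the next row. The recording tableau Q records, in position (i, j), the step at which that cell was added to P.
  Insert 5 (step 1): P = [5];  Q = [1]
  Insert 9 (step 2): P = [5, 9];  Q = [1, 2]
  Insert 2 (step 3): P = [2, 9] / [5];  Q = [1, 2] / [3]
  Insert 1 (step 4): P = [1, 9] / [2] / [5];  Q = [1, 2] / [3] / [4]
  Insert 8 (step 5): P = [1, 8] / [2, 9] / [5];  Q = [1, 2] / [3, 5] / [4]
  Insert 4 (step 6): P = [1, 4] / [2, 8] / [5, 9];  Q = [1, 2] / [3, 5] / [4, 6]
  Insert 7 (step 7): P = [1, 4, 7] / [2, 8] / [5, 9];  Q = [1, 2, 7] / [3, 5] / [4, 6]
  Insert 6 (step 8): P = [1, 4, 6] / [2, 7] / [5, 8] / [9];  Q = [1, 2, 7] / [3, 5] / [4, 6] / [8]
  Insert 3 (step 9): P = [1, 3, 6] / [2, 4] / [5, 7] / [8] / [9];  Q = [1, 2, 7] / [3, 5] / [4, 6] / [8] / [9]
Final shape: (3, 2, 2, 1, 1).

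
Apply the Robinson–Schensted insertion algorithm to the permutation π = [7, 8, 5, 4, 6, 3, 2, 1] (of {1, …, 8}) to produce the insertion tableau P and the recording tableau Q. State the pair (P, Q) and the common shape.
P = [1, 6] / [2, 8] / [3] / [4] / [5] / [7];  Q = [1, 2] / [3, 5] / [4] / [6] / [7] / [8];  common shape = (2, 2, 1, 1, 1, 1)

Row-insert the values π_1, π_2, … into P one at a time, bumping the leftmost entry strictly greater than the inserted value down to the next row. The recording tableau Q records, in position (i, j), the step at which that cell was added to P.
  Insert 7 (step 1): P = [7];  Q = [1]
  Insert 8 (step 2): P = [7, 8];  Q = [1, 2]
  Insert 5 (step 3): P = [5, 8] / [7];  Q = [1, 2] / [3]
  Insert 4 (step 4): P = [4, 8] / [5] / [7];  Q = [1, 2] / [3] / [4]
  Insert 6 (step 5): P = [4, 6] / [5, 8] / [7];  Q = [1, 2] / [3, 5] / [4]
  Insert 3 (step 6): P = [3, 6] / [4, 8] / [5] / [7];  Q = [1, 2] / [3, 5] / [4] / [6]
  Insert 2 (step 7): P = [2, 6] / [3, 8] / [4] / [5] / [7];  Q = [1, 2] / [3, 5] / [4] / [6] / [7]
  Insert 1 (step 8): P = [1, 6] / [2, 8] / [3] / [4] / [5] / [7];  Q = [1, 2] / [3, 5] / [4] / [6] / [7] / [8]
Final shape: (2, 2, 1, 1, 1, 1).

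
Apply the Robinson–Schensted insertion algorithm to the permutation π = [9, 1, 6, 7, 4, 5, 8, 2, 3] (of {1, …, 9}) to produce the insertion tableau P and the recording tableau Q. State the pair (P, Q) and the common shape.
P = [1, 2, 3, 8] / [4, 5] / [6, 7] / [9];  Q = [1, 3, 4, 7] / [2, 6] / [5, 9] / [8];  common shape = (4, 2, 2, 1)

Row-insert the values π_1, π_2, … into P one at a time, bumping the leftmost entry strictly greater than the inserted value down to the next row. The recording tableau Q records, in position (i, j), the step at which that cell was added to P.
  Insert 9 (step 1): P = [9];  Q = [1]
  Insert 1 (step 2): P = [1] / [9];  Q = [1] / [2]
  Insert 6 (step 3): P = [1, 6] / [9];  Q = [1, 3] / [2]
  Insert 7 (step 4): P = [1, 6, 7] / [9];  Q = [1, 3, 4] / [2]
  Insert 4 (step 5): P = [1, 4, 7] / [6] / [9];  Q = [1, 3, 4] / [2] / [5]
  Insert 5 (step 6): P = [1, 4, 5] / [6, 7] / [9];  Q = [1, 3, 4] / [2, 6] / [5]
  Insert 8 (step 7): P = [1, 4, 5, 8] / [6, 7] / [9];  Q = [1, 3, 4, 7] / [2, 6] / [5]
  Insert 2 (step 8): P = [1, 2, 5, 8] / [4, 7] / [6] / [9];  Q = [1, 3, 4, 7] / [2, 6] / [5] / [8]
  Insert 3 (step 9): P = [1, 2, 3, 8] / [4, 5] / [6, 7] / [9];  Q = [1, 3, 4, 7] / [2, 6] / [5, 9] / [8]
Final shape: (4, 2, 2, 1).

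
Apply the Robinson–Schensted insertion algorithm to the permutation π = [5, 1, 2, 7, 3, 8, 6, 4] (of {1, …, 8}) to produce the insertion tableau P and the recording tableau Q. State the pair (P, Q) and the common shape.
P = [1, 2, 3, 4] / [5, 6, 8] / [7];  Q = [1, 3, 4, 6] / [2, 5, 7] / [8];  common shape = (4, 3, 1)

Row-insert the values π_1, π_2, … into P one at a time, bumping the leftmost entry strictly greater than the inserted value down to the next row. The recording tableau Q records, in position (i, j), the step at which that cell was added to P.
  Insert 5 (step 1): P = [5];  Q = [1]
  Insert 1 (step 2): P = [1] / [5];  Q = [1] / [2]
  Insert 2 (step 3): P = [1, 2] / [5];  Q = [1, 3] / [2]
  Insert 7 (step 4): P = [1, 2, 7] / [5];  Q = [1, 3, 4] / [2]
  Insert 3 (step 5): P = [1, 2, 3] / [5, 7];  Q = [1, 3, 4] / [2, 5]
  Insert 8 (step 6): P = [1, 2, 3, 8] / [5, 7];  Q = [1, 3, 4, 6] / [2, 5]
  Insert 6 (step 7): P = [1, 2, 3, 6] / [5, 7, 8];  Q = [1, 3, 4, 6] / [2, 5, 7]
  Insert 4 (step 8): P = [1, 2, 3, 4] / [5, 6, 8] / [7];  Q = [1, 3, 4, 6] / [2, 5, 7] / [8]
Final shape: (4, 3, 1).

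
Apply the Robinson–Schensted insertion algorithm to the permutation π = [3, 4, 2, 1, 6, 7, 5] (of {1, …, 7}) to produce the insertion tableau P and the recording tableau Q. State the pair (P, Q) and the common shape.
P = [1, 4, 5, 7] / [2, 6] / [3];  Q = [1, 2, 5, 6] / [3, 7] / [4];  common shape = (4, 2, 1)

Row-insert the values π_1, π_2, … into P one at a time, bumping the leftmost entry strictly greater than the inserted value down to the next row. The recording tableau Q records, in position (i, j), the step at which that cell was added to P.
  Insert 3 (step 1): P = [3];  Q = [1]
  Insert 4 (step 2): P = [3, 4];  Q = [1, 2]
  Insert 2 (step 3): P = [2, 4] / [3];  Q = [1, 2] / [3]
  Insert 1 (step 4): P = [1, 4] / [2] / [3];  Q = [1, 2] / [3] / [4]
  Insert 6 (step 5): P = [1, 4, 6] / [2] / [3];  Q = [1, 2, 5] / [3] / [4]
  Insert 7 (step 6): P = [1, 4, 6, 7] / [2] / [3];  Q = [1, 2, 5, 6] / [3] / [4]
  Insert 5 (step 7): P = [1, 4, 5, 7] / [2, 6] / [3];  Q = [1, 2, 5, 6] / [3, 7] / [4]
Final shape: (4, 2, 1).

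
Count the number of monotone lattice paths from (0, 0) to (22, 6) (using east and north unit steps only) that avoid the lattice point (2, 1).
Number of paths = 217350

Total paths from (0, 0) to (22, 6): C(28, 22) = 376740. Paths through (2, 1): (paths (0, 0) → (2, 1)) × (paths (2, 1) → (22, 6)) = C(3, 2) · C(25, 20) = 3 · 53130 = 159390. Avoidance count = 376740 − 159390 = 217350.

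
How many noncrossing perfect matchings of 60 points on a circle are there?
C_30 = 3814986502092304

These noncrossing handshakes are counted by the Catalan number C_n = (1/(n + 1)) · C(2n, n). For n = 30: C_30 = (1/31) · C(60, 30) = 118264581564861424/31 = 3814986502092304.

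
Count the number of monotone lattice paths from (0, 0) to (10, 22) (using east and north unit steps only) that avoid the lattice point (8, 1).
Number of paths = 64509963

Total paths from (0, 0) to (10, 22): C(32, 10) = 64512240. Paths through (8, 1): (paths (0, 0) → (8, 1)) × (paths (8, 1) → (10, 22)) = C(9, 8) · C(23, 2) = 9 · 253 = 2277. Avoidance count = 64512240 − 2277 = 64509963.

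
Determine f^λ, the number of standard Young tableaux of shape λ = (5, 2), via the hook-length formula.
# SYT of shape (5, 2) = 14

Hook-length formula: f^λ = n! / Π hook(c), product over all cells c of the Young diagram. For λ = (5, 2), n = 7 boxes. Hook lengths by row (left-to-right, top-to-bottom): [6, 5, 3, 2, 1]; [2, 1]. Product of hooks = 360. So f^λ = 7! / 360 = 5040 / 360 = 14.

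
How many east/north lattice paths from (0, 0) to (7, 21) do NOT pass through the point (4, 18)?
Number of paths = 1037740

Total paths from (0, 0) to (7, 21): C(28, 7) = 1184040. Paths through (4, 18): (paths (0, 0) → (4, 18)) × (paths (4, 18) → (7, 21)) = C(22, 4) · C(6, 3) = 7315 · 20 = 146300. Avoidance count = 1184040 − 146300 = 1037740.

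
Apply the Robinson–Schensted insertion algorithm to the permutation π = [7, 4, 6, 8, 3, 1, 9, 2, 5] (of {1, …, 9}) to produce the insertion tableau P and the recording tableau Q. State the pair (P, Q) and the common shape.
P = [1, 2, 5, 9] / [3, 6, 8] / [4] / [7];  Q = [1, 3, 4, 7] / [2, 8, 9] / [5] / [6];  common shape = (4, 3, 1, 1)

Row-insert the values π_1, π_2, … into P one at a time, bumping the leftmost entry strictly greater than the inserted value down to the next row. The recording tableau Q records, in position (i, j), the step at which that cell was added to P.
  Insert 7 (step 1): P = [7];  Q = [1]
  Insert 4 (step 2): P = [4] / [7];  Q = [1] / [2]
  Insert 6 (step 3): P = [4, 6] / [7];  Q = [1, 3] / [2]
  Insert 8 (step 4): P = [4, 6, 8] / [7];  Q = [1, 3, 4] / [2]
  Insert 3 (step 5): P = [3, 6, 8] / [4] / [7];  Q = [1, 3, 4] / [2] / [5]
  Insert 1 (step 6): P = [1, 6, 8] / [3] / [4] / [7];  Q = [1, 3, 4] / [2] / [5] / [6]
  Insert 9 (step 7): P = [1, 6, 8, 9] / [3] / [4] / [7];  Q = [1, 3, 4, 7] / [2] / [5] / [6]
  Insert 2 (step 8): P = [1, 2, 8, 9] / [3, 6] / [4] / [7];  Q = [1, 3, 4, 7] / [2, 8] / [5] / [6]
  Insert 5 (step 9): P = [1, 2, 5, 9] / [3, 6, 8] / [4] / [7];  Q = [1, 3, 4, 7] / [2, 8, 9] / [5] / [6]
Final shape: (4, 3, 1, 1).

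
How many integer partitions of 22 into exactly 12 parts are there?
p(22, 12 parts) = 42

Partitions of n into exactly k parts are in bijection with partitions of n − k into at most k parts (subtract 1 from each part). So p(22, exactly 12) = p(10, parts ≤ 12). Computing via the recurrence p(m, j) = p(m, j−1) + p(m−j, j) gives 42.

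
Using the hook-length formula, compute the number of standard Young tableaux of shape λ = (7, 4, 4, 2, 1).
# SYT of shape (7, 4, 4, 2, 1) = 8486400

Hook-length formula: f^λ = n! / Π hook(c), product over all cells c of the Young diagram. For λ = (7, 4, 4, 2, 1), n = 18 boxes. Hook lengths by row (left-to-right, top-to-bottom): [11, 9, 7, 6, 3, 2, 1]; [7, 5, 3, 2]; [6, 4, 2, 1]; [3, 1]; [1]. Product of hooks = 754427520. So f^λ = 18! / 754427520 = 6402373705728000 / 754427520 = 8486400.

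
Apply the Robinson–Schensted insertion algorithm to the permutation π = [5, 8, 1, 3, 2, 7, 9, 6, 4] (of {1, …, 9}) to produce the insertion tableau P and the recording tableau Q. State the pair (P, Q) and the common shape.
P = [1, 2, 4, 9] / [3, 6] / [5, 7] / [8];  Q = [1, 2, 6, 7] / [3, 4] / [5, 8] / [9];  common shape = (4, 2, 2, 1)

Row-insert the values π_1, π_2, … into P one at a time, bumping the leftmost entry strictly greater than the inserted value down to the next row. The recording tableau Q records, in position (i, j), the step at which that cell was added to P.
  Insert 5 (step 1): P = [5];  Q = [1]
  Insert 8 (step 2): P = [5, 8];  Q = [1, 2]
  Insert 1 (step 3): P = [1, 8] / [5];  Q = [1, 2] / [3]
  Insert 3 (step 4): P = [1, 3] / [5, 8];  Q = [1, 2] / [3, 4]
  Insert 2 (step 5): P = [1, 2] / [3, 8] / [5];  Q = [1, 2] / [3, 4] / [5]
  Insert 7 (step 6): P = [1, 2, 7] / [3, 8] / [5];  Q = [1, 2, 6] / [3, 4] / [5]
  Insert 9 (step 7): P = [1, 2, 7, 9] / [3, 8] / [5];  Q = [1, 2, 6, 7] / [3, 4] / [5]
  Insert 6 (step 8): P = [1, 2, 6, 9] / [3, 7] / [5, 8];  Q = [1, 2, 6, 7] / [3, 4] / [5, 8]
  Insert 4 (step 9): P = [1, 2, 4, 9] / [3, 6] / [5, 7] / [8];  Q = [1, 2, 6, 7] / [3, 4] / [5, 8] / [9]
Final shape: (4, 2, 2, 1).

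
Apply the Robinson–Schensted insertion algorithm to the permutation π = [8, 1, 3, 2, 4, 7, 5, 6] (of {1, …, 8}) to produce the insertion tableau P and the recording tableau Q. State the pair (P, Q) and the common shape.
P = [1, 2, 4, 5, 6] / [3, 7] / [8];  Q = [1, 3, 5, 6, 8] / [2, 7] / [4];  common shape = (5, 2, 1)

Row-insert the values π_1, π_2, … into P one at a time, bumping the leftmost entry strictly greater than the inserted value down to the next row. The recording tableau Q records, in position (i, j), the step at which that cell was added to P.
  Insert 8 (step 1): P = [8];  Q = [1]
  Insert 1 (step 2): P = [1] / [8];  Q = [1] / [2]
  Insert 3 (step 3): P = [1, 3] / [8];  Q = [1, 3] / [2]
  Insert 2 (step 4): P = [1, 2] / [3] / [8];  Q = [1, 3] / [2] / [4]
  Insert 4 (step 5): P = [1, 2, 4] / [3] / [8];  Q = [1, 3, 5] / [2] / [4]
  Insert 7 (step 6): P = [1, 2, 4, 7] / [3] / [8];  Q = [1, 3, 5, 6] / [2] / [4]
  Insert 5 (step 7): P = [1, 2, 4, 5] / [3, 7] / [8];  Q = [1, 3, 5, 6] / [2, 7] / [4]
  Insert 6 (step 8): P = [1, 2, 4, 5, 6] / [3, 7] / [8];  Q = [1, 3, 5, 6, 8] / [2, 7] / [4]
Final shape: (5, 2, 1).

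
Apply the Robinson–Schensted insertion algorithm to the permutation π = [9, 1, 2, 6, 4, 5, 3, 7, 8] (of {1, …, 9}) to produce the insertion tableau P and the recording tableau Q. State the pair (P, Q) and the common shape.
P = [1, 2, 3, 5, 7, 8] / [4] / [6] / [9];  Q = [1, 3, 4, 6, 8, 9] / [2] / [5] / [7];  common shape = (6, 1, 1, 1)

Row-insert the values π_1, π_2, … into P one at a time, bumping the leftmost entry strictly greater than the inserted value down to the next row. The recording tableau Q records, in position (i, j), the step at which that cell was added to P.
  Insert 9 (step 1): P = [9];  Q = [1]
  Insert 1 (step 2): P = [1] / [9];  Q = [1] / [2]
  Insert 2 (step 3): P = [1, 2] / [9];  Q = [1, 3] / [2]
  Insert 6 (step 4): P = [1, 2, 6] / [9];  Q = [1, 3, 4] / [2]
  Insert 4 (step 5): P = [1, 2, 4] / [6] / [9];  Q = [1, 3, 4] / [2] / [5]
  Insert 5 (step 6): P = [1, 2, 4, 5] / [6] / [9];  Q = [1, 3, 4, 6] / [2] / [5]
  Insert 3 (step 7): P = [1, 2, 3, 5] / [4] / [6] / [9];  Q = [1, 3, 4, 6] / [2] / [5] / [7]
  Insert 7 (step 8): P = [1, 2, 3, 5, 7] / [4] / [6] / [9];  Q = [1, 3, 4, 6, 8] / [2] / [5] / [7]
  Insert 8 (step 9): P = [1, 2, 3, 5, 7, 8] / [4] / [6] / [9];  Q = [1, 3, 4, 6, 8, 9] / [2] / [5] / [7]
Final shape: (6, 1, 1, 1).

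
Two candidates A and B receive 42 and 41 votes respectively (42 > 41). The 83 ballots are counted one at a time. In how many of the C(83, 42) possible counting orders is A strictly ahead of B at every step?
Strict-lead orderings = 10113918591637898134020

Total orderings of the 83 votes with 42 for A: C(83, 42) = 839455243105945545123660. By the Bertrand ballot formula (Cycle Lemma / reflection principle), the number of orderings in which A is strictly ahead of B throughout is (p − q)/(p + q) · C(p + q, p) = (42 − 41)/(42 + 41) · 839455243105945545123660 = 10113918591637898134020.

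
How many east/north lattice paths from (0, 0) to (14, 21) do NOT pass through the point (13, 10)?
Number of paths = 2306230608

Total paths from (0, 0) to (14, 21): C(35, 14) = 2319959400. Paths through (13, 10): (paths (0, 0) → (13, 10)) × (paths (13, 10) → (14, 21)) = C(23, 13) · C(12, 1) = 1144066 · 12 = 13728792. Avoidance count = 2319959400 − 13728792 = 2306230608.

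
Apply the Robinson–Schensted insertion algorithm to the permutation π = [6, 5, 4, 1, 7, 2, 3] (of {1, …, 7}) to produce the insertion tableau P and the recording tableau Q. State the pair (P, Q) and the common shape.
P = [1, 2, 3] / [4, 7] / [5] / [6];  Q = [1, 5, 7] / [2, 6] / [3] / [4];  common shape = (3, 2, 1, 1)

Row-insert the values π_1, π_2, … into P one at a time, bumping the leftmost entry strictly greater than the inserted value down to the next row. The recording tableau Q records, in position (i, j), the step at which that cell was added to P.
  Insert 6 (step 1): P = [6];  Q = [1]
  Insert 5 (step 2): P = [5] / [6];  Q = [1] / [2]
  Insert 4 (step 3): P = [4] / [5] / [6];  Q = [1] / [2] / [3]
  Insert 1 (step 4): P = [1] / [4] / [5] / [6];  Q = [1] / [2] / [3] / [4]
  Insert 7 (step 5): P = [1, 7] / [4] / [5] / [6];  Q = [1, 5] / [2] / [3] / [4]
  Insert 2 (step 6): P = [1, 2] / [4, 7] / [5] / [6];  Q = [1, 5] / [2, 6] / [3] / [4]
  Insert 3 (step 7): P = [1, 2, 3] / [4, 7] / [5] / [6];  Q = [1, 5, 7] / [2, 6] / [3] / [4]
Final shape: (3, 2, 1, 1).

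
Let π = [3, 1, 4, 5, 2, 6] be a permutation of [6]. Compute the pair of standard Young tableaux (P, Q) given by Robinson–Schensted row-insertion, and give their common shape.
P = [1, 2, 5, 6] / [3, 4];  Q = [1, 3, 4, 6] / [2, 5];  common shape = (4, 2)

Row-insert the values π_1, π_2, … into P one at a time, bumping the leftmost entry strictly greater than the inserted value down to the next row. The recording tableau Q records, in position (i, j), the step at which that cell was added to P.
  Insert 3 (step 1): P = [3];  Q = [1]
  Insert 1 (step 2): P = [1] / [3];  Q = [1] / [2]
  Insert 4 (step 3): P = [1, 4] / [3];  Q = [1, 3] / [2]
  Insert 5 (step 4): P = [1, 4, 5] / [3];  Q = [1, 3, 4] / [2]
  Insert 2 (step 5): P = [1, 2, 5] / [3, 4];  Q = [1, 3, 4] / [2, 5]
  Insert 6 (step 6): P = [1, 2, 5, 6] / [3, 4];  Q = [1, 3, 4, 6] / [2, 5]
Final shape: (4, 2).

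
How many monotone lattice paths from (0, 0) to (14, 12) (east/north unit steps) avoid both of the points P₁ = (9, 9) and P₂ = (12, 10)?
Number of paths = 4221984

Inclusion–exclusion. Total paths: C(26, 14) = 9657700. Through P₁: C(18, 9)·C(8, 5) = 2722720. Through P₂: C(22, 12)·C(4, 2) = 3879876. Since P₁ is strictly southwest of P₂, a monotone path through both must visit P₁ then P₂; paths through both = C(18, 9)·C(4, 3)·C(4, 2) = 1166880. Avoid both = 9657700 − 2722720 − 3879876 + 1166880 = 4221984.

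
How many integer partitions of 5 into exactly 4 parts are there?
p(5, 4 parts) = 1

Partitions of n into exactly k parts ↔ partitions of n − k into at most k parts (subtract 1 from each part). For n = 5, k = 4, the partitions are: 2+1+1+1. Count = 1.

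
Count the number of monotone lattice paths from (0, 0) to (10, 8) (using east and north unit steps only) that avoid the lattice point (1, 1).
Number of paths = 20878

Total paths from (0, 0) to (10, 8): C(18, 10) = 43758. Paths through (1, 1): (paths (0, 0) → (1, 1)) × (paths (1, 1) → (10, 8)) = C(2, 1) · C(16, 9) = 2 · 11440 = 22880. Avoidance count = 43758 − 22880 = 20878.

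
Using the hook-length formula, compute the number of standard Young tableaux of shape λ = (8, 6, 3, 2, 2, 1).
# SYT of shape (8, 6, 3, 2, 2, 1) = 2961389970

Hook-length formula: f^λ = n! / Π hook(c), product over all cells c of the Young diagram. For λ = (8, 6, 3, 2, 2, 1), n = 22 boxes. Hook lengths by row (left-to-right, top-to-bottom): [13, 11, 8, 6, 5, 4, 2, 1]; [10, 8, 5, 3, 2, 1]; [6, 4, 1]; [4, 2]; [3, 1]; [1]. Product of hooks = 379551744000. So f^λ = 22! / 379551744000 = 1124000727777607680000 / 379551744000 = 2961389970.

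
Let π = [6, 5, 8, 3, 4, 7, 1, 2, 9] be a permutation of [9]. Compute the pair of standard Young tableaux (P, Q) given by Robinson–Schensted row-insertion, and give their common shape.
P = [1, 2, 7, 9] / [3, 4] / [5, 8] / [6];  Q = [1, 3, 6, 9] / [2, 5] / [4, 8] / [7];  common shape = (4, 2, 2, 1)

Row-insert the values π_1, π_2, … into P one at a time, bumping the leftmost entry strictly greater than the inserted value down to the next row. The recording tableau Q records, in position (i, j), the step at which that cell was added to P.
  Insert 6 (step 1): P = [6];  Q = [1]
  Insert 5 (step 2): P = [5] / [6];  Q = [1] / [2]
  Insert 8 (step 3): P = [5, 8] / [6];  Q = [1, 3] / [2]
  Insert 3 (step 4): P = [3, 8] / [5] / [6];  Q = [1, 3] / [2] / [4]
  Insert 4 (step 5): P = [3, 4] / [5, 8] / [6];  Q = [1, 3] / [2, 5] / [4]
  Insert 7 (step 6): P = [3, 4, 7] / [5, 8] / [6];  Q = [1, 3, 6] / [2, 5] / [4]
  Insert 1 (step 7): P = [1, 4, 7] / [3, 8] / [5] / [6];  Q = [1, 3, 6] / [2, 5] / [4] / [7]
  Insert 2 (step 8): P = [1, 2, 7] / [3, 4] / [5, 8] / [6];  Q = [1, 3, 6] / [2, 5] / [4, 8] / [7]
  Insert 9 (step 9): P = [1, 2, 7, 9] / [3, 4] / [5, 8] / [6];  Q = [1, 3, 6, 9] / [2, 5] / [4, 8] / [7]
Final shape: (4, 2, 2, 1).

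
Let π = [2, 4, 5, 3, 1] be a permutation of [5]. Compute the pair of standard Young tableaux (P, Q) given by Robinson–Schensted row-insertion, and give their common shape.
P = [1, 3, 5] / [2] / [4];  Q = [1, 2, 3] / [4] / [5];  common shape = (3, 1, 1)

Row-insert the values π_1, π_2, … into P one at a time, bumping the leftmost entry strictly greater than the inserted value down to the next row. The recording tableau Q records, in position (i, j), the step at which that cell was added to P.
  Insert 2 (step 1): P = [2];  Q = [1]
  Insert 4 (step 2): P = [2, 4];  Q = [1, 2]
  Insert 5 (step 3): P = [2, 4, 5];  Q = [1, 2, 3]
  Insert 3 (step 4): P = [2, 3, 5] / [4];  Q = [1, 2, 3] / [4]
  Insert 1 (step 5): P = [1, 3, 5] / [2] / [4];  Q = [1, 2, 3] / [4] / [5]
Final shape: (3, 1, 1).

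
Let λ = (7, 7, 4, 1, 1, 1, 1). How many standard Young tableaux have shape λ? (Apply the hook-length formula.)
# SYT of shape (7, 7, 4, 1, 1, 1, 1) = 615557250

Hook-length formula: f^λ = n! / Π hook(c), product over all cells c of the Young diagram. For λ = (7, 7, 4, 1, 1, 1, 1), n = 22 boxes. Hook lengths by row (left-to-right, top-to-bottom): [13, 8, 7, 6, 4, 3, 2]; [12, 7, 6, 5, 3, 2, 1]; [8, 3, 2, 1]; [4]; [3]; [2]; [1]. Product of hooks = 1825988935680. So f^λ = 22! / 1825988935680 = 1124000727777607680000 / 1825988935680 = 615557250.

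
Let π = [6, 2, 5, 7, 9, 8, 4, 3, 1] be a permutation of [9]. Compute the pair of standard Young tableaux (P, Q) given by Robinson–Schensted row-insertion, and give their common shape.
P = [1, 3, 7, 8] / [2, 9] / [4] / [5] / [6];  Q = [1, 3, 4, 5] / [2, 6] / [7] / [8] / [9];  common shape = (4, 2, 1, 1, 1)

Row-insert the values π_1, π_2, … into P one at a time, bumping the leftmost entry strictly greater than the inserted value down to the next row. The recording tableau Q records, in position (i, j), the step at which that cell was added to P.
  Insert 6 (step 1): P = [6];  Q = [1]
  Insert 2 (step 2): P = [2] / [6];  Q = [1] / [2]
  Insert 5 (step 3): P = [2, 5] / [6];  Q = [1, 3] / [2]
  Insert 7 (step 4): P = [2, 5, 7] / [6];  Q = [1, 3, 4] / [2]
  Insert 9 (step 5): P = [2, 5, 7, 9] / [6];  Q = [1, 3, 4, 5] / [2]
  Insert 8 (step 6): P = [2, 5, 7, 8] / [6, 9];  Q = [1, 3, 4, 5] / [2, 6]
  Insert 4 (step 7): P = [2, 4, 7, 8] / [5, 9] / [6];  Q = [1, 3, 4, 5] / [2, 6] / [7]
  Insert 3 (step 8): P = [2, 3, 7, 8] / [4, 9] / [5] / [6];  Q = [1, 3, 4, 5] / [2, 6] / [7] / [8]
  Insert 1 (step 9): P = [1, 3, 7, 8] / [2, 9] / [4] / [5] / [6];  Q = [1, 3, 4, 5] / [2, 6] / [7] / [8] / [9]
Final shape: (4, 2, 1, 1, 1).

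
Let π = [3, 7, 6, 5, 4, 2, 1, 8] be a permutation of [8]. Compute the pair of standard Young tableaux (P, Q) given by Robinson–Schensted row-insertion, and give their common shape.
P = [1, 4, 8] / [2] / [3] / [5] / [6] / [7];  Q = [1, 2, 8] / [3] / [4] / [5] / [6] / [7];  common shape = (3, 1, 1, 1, 1, 1)

Row-insert the values π_1, π_2, … into P one at a time, bumping the leftmost entry strictly greater than the inserted value down to the next row. The recording tableau Q records, in position (i, j), the step at which that cell was added to P.
  Insert 3 (step 1): P = [3];  Q = [1]
  Insert 7 (step 2): P = [3, 7];  Q = [1, 2]
  Insert 6 (step 3): P = [3, 6] / [7];  Q = [1, 2] / [3]
  Insert 5 (step 4): P = [3, 5] / [6] / [7];  Q = [1, 2] / [3] / [4]
  Insert 4 (step 5): P = [3, 4] / [5] / [6] / [7];  Q = [1, 2] / [3] / [4] / [5]
  Insert 2 (step 6): P = [2, 4] / [3] / [5] / [6] / [7];  Q = [1, 2] / [3] / [4] / [5] / [6]
  Insert 1 (step 7): P = [1, 4] / [2] / [3] / [5] / [6] / [7];  Q = [1, 2] / [3] / [4] / [5] / [6] / [7]
  Insert 8 (step 8): P = [1, 4, 8] / [2] / [3] / [5] / [6] / [7];  Q = [1, 2, 8] / [3] / [4] / [5] / [6] / [7]
Final shape: (3, 1, 1, 1, 1, 1).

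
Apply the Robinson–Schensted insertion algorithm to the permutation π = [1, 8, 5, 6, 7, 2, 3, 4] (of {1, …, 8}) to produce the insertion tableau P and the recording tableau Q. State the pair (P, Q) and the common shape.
P = [1, 2, 3, 4] / [5, 6, 7] / [8];  Q = [1, 2, 4, 5] / [3, 7, 8] / [6];  common shape = (4, 3, 1)

Row-insert the values π_1, π_2, … into P one at a time, bumping the leftmost entry strictly greater than the inserted value down to the next row. The recording tableau Q records, in position (i, j), the step at which that cell was added to P.
  Insert 1 (step 1): P = [1];  Q = [1]
  Insert 8 (step 2): P = [1, 8];  Q = [1, 2]
  Insert 5 (step 3): P = [1, 5] / [8];  Q = [1, 2] / [3]
  Insert 6 (step 4): P = [1, 5, 6] / [8];  Q = [1, 2, 4] / [3]
  Insert 7 (step 5): P = [1, 5, 6, 7] / [8];  Q = [1, 2, 4, 5] / [3]
  Insert 2 (step 6): P = [1, 2, 6, 7] / [5] / [8];  Q = [1, 2, 4, 5] / [3] / [6]
  Insert 3 (step 7): P = [1, 2, 3, 7] / [5, 6] / [8];  Q = [1, 2, 4, 5] / [3, 7] / [6]
  Insert 4 (step 8): P = [1, 2, 3, 4] / [5, 6, 7] / [8];  Q = [1, 2, 4, 5] / [3, 7, 8] / [6]
Final shape: (4, 3, 1).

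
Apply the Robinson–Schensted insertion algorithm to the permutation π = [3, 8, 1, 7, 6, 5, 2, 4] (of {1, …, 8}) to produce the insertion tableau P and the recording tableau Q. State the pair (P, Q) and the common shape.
P = [1, 2, 4] / [3, 5] / [6] / [7] / [8];  Q = [1, 2, 8] / [3, 4] / [5] / [6] / [7];  common shape = (3, 2, 1, 1, 1)

Row-insert the values π_1, π_2, … into P one at a time, bumping the leftmost entry strictly greater than the inserted value down to the next row. The recording tableau Q records, in position (i, j), the step at which that cell was added to P.
  Insert 3 (step 1): P = [3];  Q = [1]
  Insert 8 (step 2): P = [3, 8];  Q = [1, 2]
  Insert 1 (step 3): P = [1, 8] / [3];  Q = [1, 2] / [3]
  Insert 7 (step 4): P = [1, 7] / [3, 8];  Q = [1, 2] / [3, 4]
  Insert 6 (step 5): P = [1, 6] / [3, 7] / [8];  Q = [1, 2] / [3, 4] / [5]
  Insert 5 (step 6): P = [1, 5] / [3, 6] / [7] / [8];  Q = [1, 2] / [3, 4] / [5] / [6]
  Insert 2 (step 7): P = [1, 2] / [3, 5] / [6] / [7] / [8];  Q = [1, 2] / [3, 4] / [5] / [6] / [7]
  Insert 4 (step 8): P = [1, 2, 4] / [3, 5] / [6] / [7] / [8];  Q = [1, 2, 8] / [3, 4] / [5] / [6] / [7]
Final shape: (3, 2, 1, 1, 1).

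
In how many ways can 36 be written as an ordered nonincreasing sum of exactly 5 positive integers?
p(36, 5 parts) = 748

Partitions of n into exactly k parts are in bijection with partitions of n − k into at most k parts (subtract 1 from each part). So p(36, exactly 5) = p(31, parts ≤ 5). Computing via the recurrence p(m, j) = p(m, j−1) + p(m−j, j) gives 748.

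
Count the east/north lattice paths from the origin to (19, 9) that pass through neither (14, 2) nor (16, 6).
Number of paths = 5355600

Inclusion–exclusion. Total paths: C(28, 19) = 6906900. Through P₁: C(16, 14)·C(12, 5) = 95040. Through P₂: C(22, 16)·C(6, 3) = 1492260. Since P₁ is strictly southwest of P₂, a monotone path through both must visit P₁ then P₂; paths through both = C(16, 14)·C(6, 2)·C(6, 3) = 36000. Avoid both = 6906900 − 95040 − 1492260 + 36000 = 5355600.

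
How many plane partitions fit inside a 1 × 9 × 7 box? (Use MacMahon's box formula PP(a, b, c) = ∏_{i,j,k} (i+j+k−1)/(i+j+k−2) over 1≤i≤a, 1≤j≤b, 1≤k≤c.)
PP(1, 9, 7) = 11440

Evaluate the triple product over i = 1..1, j = 1..9, k = 1..7. The factors are (2/1) · (3/2) · (4/3) · (5/4) · (6/5) · (7/6) · (8/7) · (3/2) · … (63 factors total). The numerators and denominators telescope so the product is an integer; carrying out the multiplication exactly gives PP(1, 9, 7) = 11440.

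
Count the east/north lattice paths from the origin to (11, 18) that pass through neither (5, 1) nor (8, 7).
Number of paths = 31832724

Inclusion–exclusion. Total paths: C(29, 11) = 34597290. Through P₁: C(6, 5)·C(23, 6) = 605682. Through P₂: C(15, 8)·C(14, 3) = 2342340. Since P₁ is strictly southwest of P₂, a monotone path through both must visit P₁ then P₂; paths through both = C(6, 5)·C(9, 3)·C(14, 3) = 183456. Avoid both = 34597290 − 605682 − 2342340 + 183456 = 31832724.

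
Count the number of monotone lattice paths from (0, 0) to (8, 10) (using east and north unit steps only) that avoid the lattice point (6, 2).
Number of paths = 42498

Total paths from (0, 0) to (8, 10): C(18, 8) = 43758. Paths through (6, 2): (paths (0, 0) → (6, 2)) × (paths (6, 2) → (8, 10)) = C(8, 6) · C(10, 2) = 28 · 45 = 1260. Avoidance count = 43758 − 1260 = 42498.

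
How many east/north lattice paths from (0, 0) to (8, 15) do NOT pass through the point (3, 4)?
Number of paths = 337434

Total paths from (0, 0) to (8, 15): C(23, 8) = 490314. Paths through (3, 4): (paths (0, 0) → (3, 4)) × (paths (3, 4) → (8, 15)) = C(7, 3) · C(16, 5) = 35 · 4368 = 152880. Avoidance count = 490314 − 152880 = 337434.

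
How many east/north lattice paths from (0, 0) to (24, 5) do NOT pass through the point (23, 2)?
Number of paths = 117555

Total paths from (0, 0) to (24, 5): C(29, 24) = 118755. Paths through (23, 2): (paths (0, 0) → (23, 2)) × (paths (23, 2) → (24, 5)) = C(25, 23) · C(4, 1) = 300 · 4 = 1200. Avoidance count = 118755 − 1200 = 117555.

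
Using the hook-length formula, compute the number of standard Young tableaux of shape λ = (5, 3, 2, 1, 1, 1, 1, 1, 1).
# SYT of shape (5, 3, 2, 1, 1, 1, 1, 1, 1) = 194040

Hook-length formula: f^λ = n! / Π hook(c), product over all cells c of the Young diagram. For λ = (5, 3, 2, 1, 1, 1, 1, 1, 1), n = 16 boxes. Hook lengths by row (left-to-right, top-to-bottom): [13, 6, 4, 2, 1]; [10, 3, 1]; [8, 1]; [6]; [5]; [4]; [3]; [2]; [1]. Product of hooks = 107827200. So f^λ = 16! / 107827200 = 20922789888000 / 107827200 = 194040.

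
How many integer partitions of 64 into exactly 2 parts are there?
p(64, 2 parts) = 32

Partitions of n into exactly k parts are in bijection with partitions of n − k into at most k parts (subtract 1 from each part). So p(64, exactly 2) = p(62, parts ≤ 2). Computing via the recurrence p(m, j) = p(m, j−1) + p(m−j, j) gives 32.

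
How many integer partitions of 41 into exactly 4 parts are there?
p(41, 4 parts) = 511

Partitions of n into exactly k parts are in bijection with partitions of n − k into at most k parts (subtract 1 from each part). So p(41, exactly 4) = p(37, parts ≤ 4). Computing via the recurrence p(m, j) = p(m, j−1) + p(m−j, j) gives 511.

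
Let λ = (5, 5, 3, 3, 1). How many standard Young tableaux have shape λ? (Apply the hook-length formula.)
# SYT of shape (5, 5, 3, 3, 1) = 1361360

Hook-length formula: f^λ = n! / Π hook(c), product over all cells c of the Young diagram. For λ = (5, 5, 3, 3, 1), n = 17 boxes. Hook lengths by row (left-to-right, top-to-bottom): [9, 7, 6, 3, 2]; [8, 6, 5, 2, 1]; [5, 3, 2]; [4, 2, 1]; [1]. Product of hooks = 261273600. So f^λ = 17! / 261273600 = 355687428096000 / 261273600 = 1361360.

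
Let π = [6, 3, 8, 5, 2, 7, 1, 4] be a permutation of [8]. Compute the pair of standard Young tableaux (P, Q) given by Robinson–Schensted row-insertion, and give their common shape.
P = [1, 4, 7] / [2, 5] / [3, 8] / [6];  Q = [1, 3, 6] / [2, 4] / [5, 8] / [7];  common shape = (3, 2, 2, 1)

Row-insert the values π_1, π_2, … into P one at a time, bumping the leftmost entry strictly greater than the inserted value down to the next row. The recording tableau Q records, in position (i, j), the step at which that cell was added to P.
  Insert 6 (step 1): P = [6];  Q = [1]
  Insert 3 (step 2): P = [3] / [6];  Q = [1] / [2]
  Insert 8 (step 3): P = [3, 8] / [6];  Q = [1, 3] / [2]
  Insert 5 (step 4): P = [3, 5] / [6, 8];  Q = [1, 3] / [2, 4]
  Insert 2 (step 5): P = [2, 5] / [3, 8] / [6];  Q = [1, 3] / [2, 4] / [5]
  Insert 7 (step 6): P = [2, 5, 7] / [3, 8] / [6];  Q = [1, 3, 6] / [2, 4] / [5]
  Insert 1 (step 7): P = [1, 5, 7] / [2, 8] / [3] / [6];  Q = [1, 3, 6] / [2, 4] / [5] / [7]
  Insert 4 (step 8): P = [1, 4, 7] / [2, 5] / [3, 8] / [6];  Q = [1, 3, 6] / [2, 4] / [5, 8] / [7]
Final shape: (3, 2, 2, 1).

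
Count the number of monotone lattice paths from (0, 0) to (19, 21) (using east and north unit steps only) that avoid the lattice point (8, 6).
Number of paths = 108080749920

Total paths from (0, 0) to (19, 21): C(40, 19) = 131282408400. Paths through (8, 6): (paths (0, 0) → (8, 6)) × (paths (8, 6) → (19, 21)) = C(14, 8) · C(26, 11) = 3003 · 7726160 = 23201658480. Avoidance count = 131282408400 − 23201658480 = 108080749920.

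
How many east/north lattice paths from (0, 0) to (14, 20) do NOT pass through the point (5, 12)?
Number of paths = 1241545360

Total paths from (0, 0) to (14, 20): C(34, 14) = 1391975640. Paths through (5, 12): (paths (0, 0) → (5, 12)) × (paths (5, 12) → (14, 20)) = C(17, 5) · C(17, 9) = 6188 · 24310 = 150430280. Avoidance count = 1391975640 − 150430280 = 1241545360.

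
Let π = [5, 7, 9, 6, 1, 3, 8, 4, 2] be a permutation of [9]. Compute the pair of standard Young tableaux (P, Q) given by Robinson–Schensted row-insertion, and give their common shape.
P = [1, 2, 4] / [3, 6, 8] / [5, 9] / [7];  Q = [1, 2, 3] / [4, 6, 7] / [5, 8] / [9];  common shape = (3, 3, 2, 1)

Row-insert the values π_1, π_2, … into P one at a time, bumping the leftmost entry strictly greater than the inserted value down to the next row. The recording tableau Q records, in position (i, j), the step at which that cell was added to P.
  Insert 5 (step 1): P = [5];  Q = [1]
  Insert 7 (step 2): P = [5, 7];  Q = [1, 2]
  Insert 9 (step 3): P = [5, 7, 9];  Q = [1, 2, 3]
  Insert 6 (step 4): P = [5, 6, 9] / [7];  Q = [1, 2, 3] / [4]
  Insert 1 (step 5): P = [1, 6, 9] / [5] / [7];  Q = [1, 2, 3] / [4] / [5]
  Insert 3 (step 6): P = [1, 3, 9] / [5, 6] / [7];  Q = [1, 2, 3] / [4, 6] / [5]
  Insert 8 (step 7): P = [1, 3, 8] / [5, 6, 9] / [7];  Q = [1, 2, 3] / [4, 6, 7] / [5]
  Insert 4 (step 8): P = [1, 3, 4] / [5, 6, 8] / [7, 9];  Q = [1, 2, 3] / [4, 6, 7] / [5, 8]
  Insert 2 (step 9): P = [1, 2, 4] / [3, 6, 8] / [5, 9] / [7];  Q = [1, 2, 3] / [4, 6, 7] / [5, 8] / [9]
Final shape: (3, 3, 2, 1).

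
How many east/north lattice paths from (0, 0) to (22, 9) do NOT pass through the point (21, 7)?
Number of paths = 16607955

Total paths from (0, 0) to (22, 9): C(31, 22) = 20160075. Paths through (21, 7): (paths (0, 0) → (21, 7)) × (paths (21, 7) → (22, 9)) = C(28, 21) · C(3, 1) = 1184040 · 3 = 3552120. Avoidance count = 20160075 − 3552120 = 16607955.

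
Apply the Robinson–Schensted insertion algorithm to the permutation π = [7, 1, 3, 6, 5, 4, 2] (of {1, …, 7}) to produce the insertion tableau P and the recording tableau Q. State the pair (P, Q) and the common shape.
P = [1, 2, 4] / [3] / [5] / [6] / [7];  Q = [1, 3, 4] / [2] / [5] / [6] / [7];  common shape = (3, 1, 1, 1, 1)

Row-insert the values π_1, π_2, … into P one at a time, bumping the leftmost entry strictly greater than the inserted value down to the next row. The recording tableau Q records, in position (i, j), the step at which that cell was added to P.
  Insert 7 (step 1): P = [7];  Q = [1]
  Insert 1 (step 2): P = [1] / [7];  Q = [1] / [2]
  Insert 3 (step 3): P = [1, 3] / [7];  Q = [1, 3] / [2]
  Insert 6 (step 4): P = [1, 3, 6] / [7];  Q = [1, 3, 4] / [2]
  Insert 5 (step 5): P = [1, 3, 5] / [6] / [7];  Q = [1, 3, 4] / [2] / [5]
  Insert 4 (step 6): P = [1, 3, 4] / [5] / [6] / [7];  Q = [1, 3, 4] / [2] / [5] / [6]
  Insert 2 (step 7): P = [1, 2, 4] / [3] / [5] / [6] / [7];  Q = [1, 3, 4] / [2] / [5] / [6] / [7]
Final shape: (3, 1, 1, 1, 1).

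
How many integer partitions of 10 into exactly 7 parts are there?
p(10, 7 parts) = 3

Partitions of n into exactly k parts ↔ partitions of n − k into at most k parts (subtract 1 from each part). For n = 10, k = 7, the partitions are: 4+1+1+1+1+1+1, 3+2+1+1+1+1+1, 2+2+2+1+1+1+1. Count = 3.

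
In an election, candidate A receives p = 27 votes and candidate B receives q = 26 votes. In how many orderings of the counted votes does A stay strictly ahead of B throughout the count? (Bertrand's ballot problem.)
Strict-lead orderings = 18367353072152

Total orderings of the 53 votes with 27 for A: C(53, 27) = 973469712824056. By the Bertrand ballot formula (Cycle Lemma / reflection principle), the number of orderings in which A is strictly ahead of B throughout is (p − q)/(p + q) · C(p + q, p) = (27 − 26)/(27 + 26) · 973469712824056 = 18367353072152.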